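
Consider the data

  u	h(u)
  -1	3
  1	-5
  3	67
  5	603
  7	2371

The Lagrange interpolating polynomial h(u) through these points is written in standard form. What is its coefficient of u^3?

L_0(u) = (u - 1)(u - 3)(u - 5)(u - 7) / [384] = (1/384)u^4 - (1/24)u^3 + (43/192)u^2 - (11/24)u + 35/128
L_1(u) = (u + 1)(u - 3)(u - 5)(u - 7) / [-96] = -(1/96)u^4 + (7/48)u^3 - (7/12)u^2 + (17/48)u + 35/32
L_2(u) = (u + 1)(u - 1)(u - 5)(u - 7) / [64] = (1/64)u^4 - (3/16)u^3 + (17/32)u^2 + (3/16)u - 35/64
L_3(u) = (u + 1)(u - 1)(u - 3)(u - 7) / [-96] = -(1/96)u^4 + (5/48)u^3 - (5/24)u^2 - (5/48)u + 7/32
L_4(u) = (u + 1)(u - 1)(u - 3)(u - 5) / [384] = (1/384)u^4 - (1/48)u^3 + (7/192)u^2 + (1/48)u - 5/128
h(u) = 3·L_0 + (-5)·L_1 + 67·L_2 + 603·L_3 + 2371·L_4
Only the coefficient of u^3 is needed; take it from each L_i and combine:
3·(-1/24) + (-5)·(7/48) + 67·(-3/16) + 603·(5/48) + 2371·(-1/48) = 0

0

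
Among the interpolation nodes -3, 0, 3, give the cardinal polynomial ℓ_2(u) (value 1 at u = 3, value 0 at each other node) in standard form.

ℓ_2(u) = (u + 3)u / [(6)·(3)]
       = (u^2 + 3u) / (18)

ℓ_2(u) = (1/18)u^2 + (1/6)u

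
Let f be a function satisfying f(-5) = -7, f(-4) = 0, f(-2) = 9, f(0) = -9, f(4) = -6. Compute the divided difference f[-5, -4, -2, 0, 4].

17/135

f[-5,-4] = (0 - (-7)) / (-4 - (-5)) = 7
f[-4,-2] = (9 - 0) / (-2 - (-4)) = 9/2
f[-2,0] = (-9 - 9) / (0 - (-2)) = -9
f[0,4] = (-6 - (-9)) / (4 - 0) = 3/4
f[-5,-4,-2] = (9/2 - 7) / (-2 - (-5)) = -5/6
f[-4,-2,0] = (-9 - 9/2) / (0 - (-4)) = -27/8
f[-2,0,4] = (3/4 - (-9)) / (4 - (-2)) = 13/8
f[-5,-4,-2,0] = (-27/8 - (-5/6)) / (0 - (-5)) = -61/120
f[-4,-2,0,4] = (13/8 - (-27/8)) / (4 - (-4)) = 5/8
f[-5,-4,-2,0,4] = (5/8 - (-61/120)) / (4 - (-5)) = 17/135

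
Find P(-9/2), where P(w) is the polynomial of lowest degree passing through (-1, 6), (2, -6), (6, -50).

L_0(-9/2) = (-13/2)·(-21/2)/[(-3)·(-7)] = 13/4
L_1(-9/2) = (-7/2)·(-21/2)/[(3)·(-4)] = -49/16
L_2(-9/2) = (-7/2)·(-13/2)/[(7)·(4)] = 13/16
Sum: 6·(13/4) + (-6)·(-49/16) + (-50)·(13/16) = -11/4

-11/4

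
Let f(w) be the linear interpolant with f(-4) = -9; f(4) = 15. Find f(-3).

L_0(-3) = (-7)/[(-8)] = 7/8
L_1(-3) = (1)/[(8)] = 1/8
Sum: (-9)·(7/8) + 15·(1/8) = -6

-6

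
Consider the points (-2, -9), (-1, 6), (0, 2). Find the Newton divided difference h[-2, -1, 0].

-19/2

h[-2,-1] = (6 - (-9)) / (-1 - (-2)) = 15
h[-1,0] = (2 - 6) / (0 - (-1)) = -4
h[-2,-1,0] = (-4 - 15) / (0 - (-2)) = -19/2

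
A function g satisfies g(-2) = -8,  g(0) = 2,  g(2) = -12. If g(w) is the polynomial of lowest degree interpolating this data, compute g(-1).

Evaluate each Lagrange basis at w = -1:
L_0(-1) = (-1)·(-3)/[(-2)·(-4)] = 3/8
L_1(-1) = (1)·(-3)/[(2)·(-2)] = 3/4
L_2(-1) = (1)·(-1)/[(4)·(2)] = -1/8
Sum: (-8)·(3/8) + 2·(3/4) + (-12)·(-1/8) = 0

0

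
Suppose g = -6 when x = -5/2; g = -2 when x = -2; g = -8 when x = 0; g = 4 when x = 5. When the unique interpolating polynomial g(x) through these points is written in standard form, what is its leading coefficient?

The leading coefficient equals the top divided difference g[-5/2,-2,0,5].
g[-5/2,-2] = (-2 - (-6)) / (-2 - (-5/2)) = 8
g[-2,0] = (-8 - (-2)) / (0 - (-2)) = -3
g[0,5] = (4 - (-8)) / (5 - 0) = 12/5
g[-5/2,-2,0] = (-3 - 8) / (0 - (-5/2)) = -22/5
g[-2,0,5] = (12/5 - (-3)) / (5 - (-2)) = 27/35
g[-5/2,-2,0,5] = (27/35 - (-22/5)) / (5 - (-5/2)) = 362/525

362/525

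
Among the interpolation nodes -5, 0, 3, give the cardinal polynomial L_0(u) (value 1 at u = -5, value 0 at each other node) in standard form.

L_0(u) = (1/40)u^2 - (3/40)u

L_0(u) = u(u - 3) / [(-5)·(-8)]
       = (u^2 - 3u) / (40)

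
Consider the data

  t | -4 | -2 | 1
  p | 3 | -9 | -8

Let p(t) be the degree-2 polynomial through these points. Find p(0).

Using Newton's divided-difference form:
p[-4,-2] = (-9 - 3) / (-2 - (-4)) = -6
p[-2,1] = (-8 - (-9)) / (1 - (-2)) = 1/3
p[-4,-2,1] = (1/3 - (-6)) / (1 - (-4)) = 19/15
p(0) = 3 + (-6)·(4) + (19/15)·(4)·(2) = -163/15

-163/15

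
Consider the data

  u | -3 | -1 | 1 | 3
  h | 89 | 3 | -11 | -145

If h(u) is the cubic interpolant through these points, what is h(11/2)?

L_0(11/2) = (13/2)·(9/2)·(5/2)/[(-2)·(-4)·(-6)] = -195/128
L_1(11/2) = (17/2)·(9/2)·(5/2)/[(2)·(-2)·(-4)] = 765/128
L_2(11/2) = (17/2)·(13/2)·(5/2)/[(4)·(2)·(-2)] = -1105/128
L_3(11/2) = (17/2)·(13/2)·(9/2)/[(6)·(4)·(2)] = 663/128
Sum: 89·(-195/128) + 3·(765/128) + (-11)·(-1105/128) + (-145)·(663/128) = -3095/4

-3095/4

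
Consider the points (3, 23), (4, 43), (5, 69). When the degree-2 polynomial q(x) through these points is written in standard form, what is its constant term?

Build the Lagrange basis polynomials:
L_0(x) = (x - 4)(x - 5) / [2] = (1/2)x^2 - (9/2)x + 10
L_1(x) = (x - 3)(x - 5) / [-1] = -x^2 + 8x - 15
L_2(x) = (x - 3)(x - 4) / [2] = (1/2)x^2 - (7/2)x + 6
q(x) = 23·L_0 + 43·L_1 + 69·L_2
Only the constant term is needed; take it from each L_i and combine:
23·(10) + 43·(-15) + 69·(6) = -1

-1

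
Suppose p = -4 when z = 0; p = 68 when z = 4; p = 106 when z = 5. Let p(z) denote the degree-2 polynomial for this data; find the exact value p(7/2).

52

L_0(7/2) = (-1/2)·(-3/2)/[(-4)·(-5)] = 3/80
L_1(7/2) = (7/2)·(-3/2)/[(4)·(-1)] = 21/16
L_2(7/2) = (7/2)·(-1/2)/[(5)·(1)] = -7/20
Sum: (-4)·(3/80) + 68·(21/16) + 106·(-7/20) = 52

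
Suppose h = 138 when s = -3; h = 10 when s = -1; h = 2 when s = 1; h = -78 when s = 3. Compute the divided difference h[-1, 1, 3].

-9

h[-1,1] = (2 - 10) / (1 - (-1)) = -4
h[1,3] = (-78 - 2) / (3 - 1) = -40
h[-1,1,3] = (-40 - (-4)) / (3 - (-1)) = -9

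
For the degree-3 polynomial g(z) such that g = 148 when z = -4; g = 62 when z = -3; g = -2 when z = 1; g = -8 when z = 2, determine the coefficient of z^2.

Build the Lagrange basis polynomials:
L_0(z) = (z + 3)(z - 1)(z - 2) / [-30] = -(1/30)z^3 + (7/30)z - 1/5
L_1(z) = (z + 4)(z - 1)(z - 2) / [20] = (1/20)z^3 + (1/20)z^2 - (1/2)z + 2/5
L_2(z) = (z + 4)(z + 3)(z - 2) / [-20] = -(1/20)z^3 - (1/4)z^2 + (1/10)z + 6/5
L_3(z) = (z + 4)(z + 3)(z - 1) / [30] = (1/30)z^3 + (1/5)z^2 + (1/6)z - 2/5
g(z) = 148·L_0 + 62·L_1 + (-2)·L_2 + (-8)·L_3
Only the coefficient of z^2 is needed; take it from each L_i and combine:
148·(0) + 62·(1/20) + (-2)·(-1/4) + (-8)·(1/5) = 2

2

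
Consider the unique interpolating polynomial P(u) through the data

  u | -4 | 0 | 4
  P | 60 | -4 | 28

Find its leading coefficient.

The leading coefficient equals the top divided difference P[-4,0,4].
P[-4,0] = (-4 - 60) / (0 - (-4)) = -16
P[0,4] = (28 - (-4)) / (4 - 0) = 8
P[-4,0,4] = (8 - (-16)) / (4 - (-4)) = 3

3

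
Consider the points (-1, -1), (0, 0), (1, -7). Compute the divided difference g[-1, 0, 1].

g[-1,0] = (0 - (-1)) / (0 - (-1)) = 1
g[0,1] = (-7 - 0) / (1 - 0) = -7
g[-1,0,1] = (-7 - 1) / (1 - (-1)) = -4

-4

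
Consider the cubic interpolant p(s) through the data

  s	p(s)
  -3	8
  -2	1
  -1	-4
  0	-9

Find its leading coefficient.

Build the Lagrange basis polynomials:
L_0(s) = (s + 2)(s + 1)s / [-6] = -(1/6)s^3 - (1/2)s^2 - (1/3)s
L_1(s) = (s + 3)(s + 1)s / [2] = (1/2)s^3 + 2s^2 + (3/2)s
L_2(s) = (s + 3)(s + 2)s / [-2] = -(1/2)s^3 - (5/2)s^2 - 3s
L_3(s) = (s + 3)(s + 2)(s + 1) / [6] = (1/6)s^3 + s^2 + (11/6)s + 1
p(s) = 8·L_0 + 1·L_1 + (-4)·L_2 + (-9)·L_3
Only the coefficient of s^3 is needed; take it from each L_i and combine:
8·(-1/6) + 1·(1/2) + (-4)·(-1/2) + (-9)·(1/6) = -1/3

-1/3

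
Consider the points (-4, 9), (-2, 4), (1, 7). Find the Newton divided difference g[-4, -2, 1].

7/10

g[-4,-2] = (4 - 9) / (-2 - (-4)) = -5/2
g[-2,1] = (7 - 4) / (1 - (-2)) = 1
g[-4,-2,1] = (1 - (-5/2)) / (1 - (-4)) = 7/10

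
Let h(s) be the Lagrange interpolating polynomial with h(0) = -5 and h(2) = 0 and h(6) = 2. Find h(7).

5/6

Evaluate each Lagrange basis at s = 7:
L_0(7) = (5)·(1)/[(-2)·(-6)] = 5/12
L_1(7) = (7)·(1)/[(2)·(-4)] = -7/8
L_2(7) = (7)·(5)/[(6)·(4)] = 35/24
Sum: (-5)·(5/12) + 0 + 2·(35/24) = 5/6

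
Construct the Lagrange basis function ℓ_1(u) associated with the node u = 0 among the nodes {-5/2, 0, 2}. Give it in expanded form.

ℓ_1(u) = (u + 5/2)(u - 2) / [(5/2)·(-2)]
       = (u^2 + (1/2)u - 5) / (-5)

ℓ_1(u) = -(1/5)u^2 - (1/10)u + 1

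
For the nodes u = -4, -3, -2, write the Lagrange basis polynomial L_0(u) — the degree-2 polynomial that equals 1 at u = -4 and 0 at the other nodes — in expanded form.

L_0(u) = (u + 3)(u + 2) / [(-1)·(-2)]
       = (u^2 + 5u + 6) / (2)

L_0(u) = (1/2)u^2 + (5/2)u + 3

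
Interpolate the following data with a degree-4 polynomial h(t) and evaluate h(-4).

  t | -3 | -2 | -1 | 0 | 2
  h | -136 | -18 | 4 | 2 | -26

-470

Using Newton's divided-difference form:
h[-3,-2] = (-18 - (-136)) / (-2 - (-3)) = 118
h[-2,-1] = (4 - (-18)) / (-1 - (-2)) = 22
h[-1,0] = (2 - 4) / (0 - (-1)) = -2
h[0,2] = (-26 - 2) / (2 - 0) = -14
h[-3,-2,-1] = (22 - 118) / (-1 - (-3)) = -48
h[-2,-1,0] = (-2 - 22) / (0 - (-2)) = -12
h[-1,0,2] = (-14 - (-2)) / (2 - (-1)) = -4
h[-3,-2,-1,0] = (-12 - (-48)) / (0 - (-3)) = 12
h[-2,-1,0,2] = (-4 - (-12)) / (2 - (-2)) = 2
h[-3,-2,-1,0,2] = (2 - 12) / (2 - (-3)) = -2
h(-4) = -136 + 118·(-1) + (-48)·(-1)·(-2) + 12·(-1)·(-2)·(-3) + (-2)·(-1)·(-2)·(-3)·(-4) = -470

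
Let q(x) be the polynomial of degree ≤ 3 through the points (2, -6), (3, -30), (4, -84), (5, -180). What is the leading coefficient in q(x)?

-2

The leading coefficient equals the top divided difference q[2,3,4,5].
q[2,3] = (-30 - (-6)) / (3 - 2) = -24
q[3,4] = (-84 - (-30)) / (4 - 3) = -54
q[4,5] = (-180 - (-84)) / (5 - 4) = -96
q[2,3,4] = (-54 - (-24)) / (4 - 2) = -15
q[3,4,5] = (-96 - (-54)) / (5 - 3) = -21
q[2,3,4,5] = (-21 - (-15)) / (5 - 2) = -2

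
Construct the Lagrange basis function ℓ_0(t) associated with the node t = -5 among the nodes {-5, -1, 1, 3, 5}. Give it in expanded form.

ℓ_0(t) = (t + 1)(t - 1)(t - 3)(t - 5) / [(-4)·(-6)·(-8)·(-10)]
       = (t^4 - 8t^3 + 14t^2 + 8t - 15) / (1920)

ℓ_0(t) = (1/1920)t^4 - (1/240)t^3 + (7/960)t^2 + (1/240)t - 1/128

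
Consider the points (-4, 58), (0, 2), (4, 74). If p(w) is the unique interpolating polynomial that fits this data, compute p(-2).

Using Newton's divided-difference form:
p[-4,0] = (2 - 58) / (0 - (-4)) = -14
p[0,4] = (74 - 2) / (4 - 0) = 18
p[-4,0,4] = (18 - (-14)) / (4 - (-4)) = 4
p(-2) = 58 + (-14)·(2) + 4·(2)·(-2) = 14

14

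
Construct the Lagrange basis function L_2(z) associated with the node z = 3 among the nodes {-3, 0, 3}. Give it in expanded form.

L_2(z) = (1/18)z^2 + (1/6)z

L_2(z) = (z + 3)z / [(6)·(3)]
       = (z^2 + 3z) / (18)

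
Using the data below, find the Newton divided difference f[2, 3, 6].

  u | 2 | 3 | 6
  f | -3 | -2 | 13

f[2,3] = (-2 - (-3)) / (3 - 2) = 1
f[3,6] = (13 - (-2)) / (6 - 3) = 5
f[2,3,6] = (5 - 1) / (6 - 2) = 1

1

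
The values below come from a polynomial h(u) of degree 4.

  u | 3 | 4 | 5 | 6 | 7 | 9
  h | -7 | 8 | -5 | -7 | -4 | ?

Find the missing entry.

-232

The 5 known values determine h uniquely (degree ≤ 4).
Evaluate each Lagrange basis at u = 9:
L_0(9) = (5)·(4)·(3)·(2)/[(-1)·(-2)·(-3)·(-4)] = 5
L_1(9) = (6)·(4)·(3)·(2)/[(1)·(-1)·(-2)·(-3)] = -24
L_2(9) = (6)·(5)·(3)·(2)/[(2)·(1)·(-1)·(-2)] = 45
L_3(9) = (6)·(5)·(4)·(2)/[(3)·(2)·(1)·(-1)] = -40
L_4(9) = (6)·(5)·(4)·(3)/[(4)·(3)·(2)·(1)] = 15
Sum: (-7)·(5) + 8·(-24) + (-5)·(45) + (-7)·(-40) + (-4)·(15) = -232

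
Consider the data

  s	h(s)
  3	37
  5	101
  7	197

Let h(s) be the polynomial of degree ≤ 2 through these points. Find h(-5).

101

Using Newton's divided-difference form:
h[3,5] = (101 - 37) / (5 - 3) = 32
h[5,7] = (197 - 101) / (7 - 5) = 48
h[3,5,7] = (48 - 32) / (7 - 3) = 4
h(-5) = 37 + 32·(-8) + 4·(-8)·(-10) = 101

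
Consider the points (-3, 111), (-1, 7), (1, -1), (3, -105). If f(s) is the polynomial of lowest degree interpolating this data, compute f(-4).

259

Evaluate each Lagrange basis at s = -4:
L_0(-4) = (-3)·(-5)·(-7)/[(-2)·(-4)·(-6)] = 35/16
L_1(-4) = (-1)·(-5)·(-7)/[(2)·(-2)·(-4)] = -35/16
L_2(-4) = (-1)·(-3)·(-7)/[(4)·(2)·(-2)] = 21/16
L_3(-4) = (-1)·(-3)·(-5)/[(6)·(4)·(2)] = -5/16
Sum: 111·(35/16) + 7·(-35/16) + (-1)·(21/16) + (-105)·(-5/16) = 259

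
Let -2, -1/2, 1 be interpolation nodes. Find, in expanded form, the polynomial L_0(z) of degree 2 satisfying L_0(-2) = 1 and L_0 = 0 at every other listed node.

L_0(z) = (2/9)z^2 - (1/9)z - 1/9

L_0(z) = (z + 1/2)(z - 1) / [(-3/2)·(-3)]
       = (z^2 - (1/2)z - 1/2) / (9/2)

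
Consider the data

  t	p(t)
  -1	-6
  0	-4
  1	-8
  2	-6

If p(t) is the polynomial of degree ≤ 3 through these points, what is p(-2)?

Using Newton's divided-difference form:
p[-1,0] = (-4 - (-6)) / (0 - (-1)) = 2
p[0,1] = (-8 - (-4)) / (1 - 0) = -4
p[1,2] = (-6 - (-8)) / (2 - 1) = 2
p[-1,0,1] = (-4 - 2) / (1 - (-1)) = -3
p[0,1,2] = (2 - (-4)) / (2 - 0) = 3
p[-1,0,1,2] = (3 - (-3)) / (2 - (-1)) = 2
p(-2) = -6 + 2·(-1) + (-3)·(-1)·(-2) + 2·(-1)·(-2)·(-3) = -26

-26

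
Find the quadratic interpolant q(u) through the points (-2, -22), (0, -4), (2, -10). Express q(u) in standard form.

Newton's divided differences:
q[-2,0] = (-4 - (-22)) / (0 - (-2)) = 9
q[0,2] = (-10 - (-4)) / (2 - 0) = -3
q[-2,0,2] = (-3 - 9) / (2 - (-2)) = -3
q(u) = -22 + 9·(u + 2) + (-3)·(u + 2)u
Expanding: q(u) = -3u^2 + 3u - 4

q(u) = -3u^2 + 3u - 4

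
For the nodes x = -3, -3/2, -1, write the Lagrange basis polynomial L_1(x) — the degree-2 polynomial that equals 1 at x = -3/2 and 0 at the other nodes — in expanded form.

L_1(x) = (x + 3)(x + 1) / [(3/2)·(-1/2)]
       = (x^2 + 4x + 3) / (-3/4)

L_1(x) = -(4/3)x^2 - (16/3)x - 4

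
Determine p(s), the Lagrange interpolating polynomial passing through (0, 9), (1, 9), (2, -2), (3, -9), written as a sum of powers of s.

Build the Lagrange basis polynomials:
L_0(s) = (s - 1)(s - 2)(s - 3) / [-6] = -(1/6)s^3 + s^2 - (11/6)s + 1
L_1(s) = s(s - 2)(s - 3) / [2] = (1/2)s^3 - (5/2)s^2 + 3s
L_2(s) = s(s - 1)(s - 3) / [-2] = -(1/2)s^3 + 2s^2 - (3/2)s
L_3(s) = s(s - 1)(s - 2) / [6] = (1/6)s^3 - (1/2)s^2 + (1/3)s
p(s) = 9·L_0 + 9·L_1 + (-2)·L_2 + (-9)·L_3
  9·L_0(s) = -(3/2)s^3 + 9s^2 - (33/2)s + 9
  9·L_1(s) = (9/2)s^3 - (45/2)s^2 + 27s
  (-2)·L_2(s) = s^3 - 4s^2 + 3s
  (-9)·L_3(s) = -(3/2)s^3 + (9/2)s^2 - 3s
Adding term by term: (5/2)s^3 - 13s^2 + (21/2)s + 9

p(s) = (5/2)s^3 - 13s^2 + (21/2)s + 9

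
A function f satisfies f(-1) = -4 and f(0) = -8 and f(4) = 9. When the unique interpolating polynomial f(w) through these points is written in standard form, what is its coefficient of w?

-47/20

Build the Lagrange basis polynomials:
L_0(w) = w(w - 4) / [5] = (1/5)w^2 - (4/5)w
L_1(w) = (w + 1)(w - 4) / [-4] = -(1/4)w^2 + (3/4)w + 1
L_2(w) = (w + 1)w / [20] = (1/20)w^2 + (1/20)w
f(w) = (-4)·L_0 + (-8)·L_1 + 9·L_2
Only the coefficient of w is needed; take it from each L_i and combine:
(-4)·(-4/5) + (-8)·(3/4) + 9·(1/20) = -47/20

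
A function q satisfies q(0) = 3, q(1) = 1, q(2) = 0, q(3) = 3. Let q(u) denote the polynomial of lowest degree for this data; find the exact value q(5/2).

L_0(5/2) = (3/2)·(1/2)·(-1/2)/[(-1)·(-2)·(-3)] = 1/16
L_1(5/2) = (5/2)·(1/2)·(-1/2)/[(1)·(-1)·(-2)] = -5/16
L_2(5/2) = (5/2)·(3/2)·(-1/2)/[(2)·(1)·(-1)] = 15/16
L_3(5/2) = (5/2)·(3/2)·(1/2)/[(3)·(2)·(1)] = 5/16
Sum: 3·(1/16) + 1·(-5/16) + 0 + 3·(5/16) = 13/16

13/16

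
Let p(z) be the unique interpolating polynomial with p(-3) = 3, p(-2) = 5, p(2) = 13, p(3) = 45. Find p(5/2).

211/8

L_0(5/2) = (9/2)·(1/2)·(-1/2)/[(-1)·(-5)·(-6)] = 3/80
L_1(5/2) = (11/2)·(1/2)·(-1/2)/[(1)·(-4)·(-5)] = -11/160
L_2(5/2) = (11/2)·(9/2)·(-1/2)/[(5)·(4)·(-1)] = 99/160
L_3(5/2) = (11/2)·(9/2)·(1/2)/[(6)·(5)·(1)] = 33/80
Sum: 3·(3/80) + 5·(-11/160) + 13·(99/160) + 45·(33/80) = 211/8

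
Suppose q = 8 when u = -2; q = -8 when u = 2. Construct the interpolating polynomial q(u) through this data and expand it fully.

q(u) = -4u

L_0(u) = (u - 2) / [-4] = -(1/4)u + 1/2
L_1(u) = (u + 2) / [4] = (1/4)u + 1/2
q(u) = 8·L_0 + (-8)·L_1
  8·L_0(u) = -2u + 4
  (-8)·L_1(u) = -2u - 4
Adding term by term: -4u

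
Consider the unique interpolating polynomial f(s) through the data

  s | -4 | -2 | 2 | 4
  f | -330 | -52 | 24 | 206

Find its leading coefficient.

The leading coefficient equals the top divided difference f[-4,-2,2,4].
f[-4,-2] = (-52 - (-330)) / (-2 - (-4)) = 139
f[-2,2] = (24 - (-52)) / (2 - (-2)) = 19
f[2,4] = (206 - 24) / (4 - 2) = 91
f[-4,-2,2] = (19 - 139) / (2 - (-4)) = -20
f[-2,2,4] = (91 - 19) / (4 - (-2)) = 12
f[-4,-2,2,4] = (12 - (-20)) / (4 - (-4)) = 4

4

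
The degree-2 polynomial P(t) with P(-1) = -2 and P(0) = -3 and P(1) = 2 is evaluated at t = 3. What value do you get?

L_0(3) = (3)·(2)/[(-1)·(-2)] = 3
L_1(3) = (4)·(2)/[(1)·(-1)] = -8
L_2(3) = (4)·(3)/[(2)·(1)] = 6
Sum: (-2)·(3) + (-3)·(-8) + 2·(6) = 30

30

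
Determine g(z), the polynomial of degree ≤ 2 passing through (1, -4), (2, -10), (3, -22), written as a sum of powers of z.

Build the Lagrange basis polynomials:
L_0(z) = (z - 2)(z - 3) / [2] = (1/2)z^2 - (5/2)z + 3
L_1(z) = (z - 1)(z - 3) / [-1] = -z^2 + 4z - 3
L_2(z) = (z - 1)(z - 2) / [2] = (1/2)z^2 - (3/2)z + 1
g(z) = (-4)·L_0 + (-10)·L_1 + (-22)·L_2
  (-4)·L_0(z) = -2z^2 + 10z - 12
  (-10)·L_1(z) = 10z^2 - 40z + 30
  (-22)·L_2(z) = -11z^2 + 33z - 22
Adding term by term: -3z^2 + 3z - 4

g(z) = -3z^2 + 3z - 4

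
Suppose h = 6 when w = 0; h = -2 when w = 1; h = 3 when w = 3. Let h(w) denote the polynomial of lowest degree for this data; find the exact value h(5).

36

Using Newton's divided-difference form:
h[0,1] = (-2 - 6) / (1 - 0) = -8
h[1,3] = (3 - (-2)) / (3 - 1) = 5/2
h[0,1,3] = (5/2 - (-8)) / (3 - 0) = 7/2
h(5) = 6 + (-8)·(5) + (7/2)·(5)·(4) = 36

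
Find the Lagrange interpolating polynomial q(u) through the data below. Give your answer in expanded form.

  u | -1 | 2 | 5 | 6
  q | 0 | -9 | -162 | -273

Build the Lagrange basis polynomials:
L_0(u) = (u - 2)(u - 5)(u - 6) / [-126] = -(1/126)u^3 + (13/126)u^2 - (26/63)u + 10/21
L_1(u) = (u + 1)(u - 5)(u - 6) / [36] = (1/36)u^3 - (5/18)u^2 + (19/36)u + 5/6
L_2(u) = (u + 1)(u - 2)(u - 6) / [-18] = -(1/18)u^3 + (7/18)u^2 - (2/9)u - 2/3
L_3(u) = (u + 1)(u - 2)(u - 5) / [28] = (1/28)u^3 - (3/14)u^2 + (3/28)u + 5/14
q(u) = 0·L_0 + (-9)·L_1 + (-162)·L_2 + (-273)·L_3
  0·L_0(u) = 0
  (-9)·L_1(u) = -(1/4)u^3 + (5/2)u^2 - (19/4)u - 15/2
  (-162)·L_2(u) = 9u^3 - 63u^2 + 36u + 108
  (-273)·L_3(u) = -(39/4)u^3 + (117/2)u^2 - (117/4)u - 195/2
Adding term by term: -u^3 - 2u^2 + 2u + 3

q(u) = -u^3 - 2u^2 + 2u + 3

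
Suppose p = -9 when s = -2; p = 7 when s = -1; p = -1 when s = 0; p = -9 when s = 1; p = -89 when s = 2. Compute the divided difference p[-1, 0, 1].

0

p[-1,0] = (-1 - 7) / (0 - (-1)) = -8
p[0,1] = (-9 - (-1)) / (1 - 0) = -8
p[-1,0,1] = (-8 - (-8)) / (1 - (-1)) = 0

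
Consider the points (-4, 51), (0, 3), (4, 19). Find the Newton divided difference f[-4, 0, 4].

f[-4,0] = (3 - 51) / (0 - (-4)) = -12
f[0,4] = (19 - 3) / (4 - 0) = 4
f[-4,0,4] = (4 - (-12)) / (4 - (-4)) = 2

2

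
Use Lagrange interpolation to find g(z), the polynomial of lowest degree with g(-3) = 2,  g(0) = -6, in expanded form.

Build the Lagrange basis polynomials:
L_0(z) = z / [-3] = -(1/3)z
L_1(z) = (z + 3) / [3] = (1/3)z + 1
g(z) = 2·L_0 + (-6)·L_1
  2·L_0(z) = -(2/3)z
  (-6)·L_1(z) = -2z - 6
Adding term by term: -(8/3)z - 6

g(z) = -(8/3)z - 6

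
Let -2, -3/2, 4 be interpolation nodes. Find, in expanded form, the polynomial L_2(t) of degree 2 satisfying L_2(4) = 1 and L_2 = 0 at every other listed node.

L_2(t) = (t + 2)(t + 3/2) / [(6)·(11/2)]
       = (t^2 + (7/2)t + 3) / (33)

L_2(t) = (1/33)t^2 + (7/66)t + 1/11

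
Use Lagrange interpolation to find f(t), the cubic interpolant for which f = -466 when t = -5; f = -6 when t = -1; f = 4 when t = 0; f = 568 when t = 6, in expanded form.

Build the Lagrange basis polynomials:
L_0(t) = (t + 1)t(t - 6) / [-220] = -(1/220)t^3 + (1/44)t^2 + (3/110)t
L_1(t) = (t + 5)t(t - 6) / [28] = (1/28)t^3 - (1/28)t^2 - (15/14)t
L_2(t) = (t + 5)(t + 1)(t - 6) / [-30] = -(1/30)t^3 + (31/30)t + 1
L_3(t) = (t + 5)(t + 1)t / [462] = (1/462)t^3 + (1/77)t^2 + (5/462)t
f(t) = (-466)·L_0 + (-6)·L_1 + 4·L_2 + 568·L_3
  (-466)·L_0(t) = (233/110)t^3 - (233/22)t^2 - (699/55)t
  (-6)·L_1(t) = -(3/14)t^3 + (3/14)t^2 + (45/7)t
  4·L_2(t) = -(2/15)t^3 + (62/15)t + 4
  568·L_3(t) = (284/231)t^3 + (568/77)t^2 + (1420/231)t
Adding term by term: 3t^3 - 3t^2 + 4t + 4

f(t) = 3t^3 - 3t^2 + 4t + 4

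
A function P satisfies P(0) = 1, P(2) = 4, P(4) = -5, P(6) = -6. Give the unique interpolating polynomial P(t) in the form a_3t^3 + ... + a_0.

Newton's divided differences:
P[0,2] = (4 - 1) / (2 - 0) = 3/2
P[2,4] = (-5 - 4) / (4 - 2) = -9/2
P[4,6] = (-6 - (-5)) / (6 - 4) = -1/2
P[0,2,4] = (-9/2 - 3/2) / (4 - 0) = -3/2
P[2,4,6] = (-1/2 - (-9/2)) / (6 - 2) = 1
P[0,2,4,6] = (1 - (-3/2)) / (6 - 0) = 5/12
P(t) = 1 + (3/2)·t + (-3/2)·t(t - 2) + (5/12)·t(t - 2)(t - 4)
Expanding: P(t) = (5/12)t^3 - 4t^2 + (47/6)t + 1

P(t) = (5/12)t^3 - 4t^2 + (47/6)t + 1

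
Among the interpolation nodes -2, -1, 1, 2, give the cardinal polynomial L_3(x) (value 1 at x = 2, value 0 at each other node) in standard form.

L_3(x) = (1/12)x^3 + (1/6)x^2 - (1/12)x - 1/6

L_3(x) = (x + 2)(x + 1)(x - 1) / [(4)·(3)·(1)]
       = (x^3 + 2x^2 - x - 2) / (12)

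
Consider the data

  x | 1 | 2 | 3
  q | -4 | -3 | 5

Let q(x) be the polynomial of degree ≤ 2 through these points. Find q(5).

Using Newton's divided-difference form:
q[1,2] = (-3 - (-4)) / (2 - 1) = 1
q[2,3] = (5 - (-3)) / (3 - 2) = 8
q[1,2,3] = (8 - 1) / (3 - 1) = 7/2
q(5) = -4 + 1·(4) + (7/2)·(4)·(3) = 42

42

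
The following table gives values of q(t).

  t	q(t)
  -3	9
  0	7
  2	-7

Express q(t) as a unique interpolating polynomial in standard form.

Build the Lagrange basis polynomials:
L_0(t) = t(t - 2) / [15] = (1/15)t^2 - (2/15)t
L_1(t) = (t + 3)(t - 2) / [-6] = -(1/6)t^2 - (1/6)t + 1
L_2(t) = (t + 3)t / [10] = (1/10)t^2 + (3/10)t
q(t) = 9·L_0 + 7·L_1 + (-7)·L_2
  9·L_0(t) = (3/5)t^2 - (6/5)t
  7·L_1(t) = -(7/6)t^2 - (7/6)t + 7
  (-7)·L_2(t) = -(7/10)t^2 - (21/10)t
Adding term by term: -(19/15)t^2 - (67/15)t + 7

q(t) = -(19/15)t^2 - (67/15)t + 7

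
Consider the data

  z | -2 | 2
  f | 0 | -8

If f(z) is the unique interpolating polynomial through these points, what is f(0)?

-4

L_0(0) = (-2)/[(-4)] = 1/2
L_1(0) = (2)/[(4)] = 1/2
Sum: 0 + (-8)·(1/2) = -4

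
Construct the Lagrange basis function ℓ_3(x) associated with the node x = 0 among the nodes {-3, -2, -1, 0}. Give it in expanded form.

ℓ_3(x) = (x + 3)(x + 2)(x + 1) / [(3)·(2)·(1)]
       = (x^3 + 6x^2 + 11x + 6) / (6)

ℓ_3(x) = (1/6)x^3 + x^2 + (11/6)x + 1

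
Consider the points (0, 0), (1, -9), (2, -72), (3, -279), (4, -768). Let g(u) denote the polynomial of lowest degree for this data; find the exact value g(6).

-3384

Using Newton's divided-difference form:
g[0,1] = (-9 - 0) / (1 - 0) = -9
g[1,2] = (-72 - (-9)) / (2 - 1) = -63
g[2,3] = (-279 - (-72)) / (3 - 2) = -207
g[3,4] = (-768 - (-279)) / (4 - 3) = -489
g[0,1,2] = (-63 - (-9)) / (2 - 0) = -27
g[1,2,3] = (-207 - (-63)) / (3 - 1) = -72
g[2,3,4] = (-489 - (-207)) / (4 - 2) = -141
g[0,1,2,3] = (-72 - (-27)) / (3 - 0) = -15
g[1,2,3,4] = (-141 - (-72)) / (4 - 1) = -23
g[0,1,2,3,4] = (-23 - (-15)) / (4 - 0) = -2
g(6) = 0 + (-9)·(6) + (-27)·(6)·(5) + (-15)·(6)·(5)·(4) + (-2)·(6)·(5)·(4)·(3) = -3384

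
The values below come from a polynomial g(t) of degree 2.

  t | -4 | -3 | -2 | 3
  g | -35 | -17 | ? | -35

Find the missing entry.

The 3 known values determine g uniquely (degree ≤ 2).
Evaluate each Lagrange basis at t = -2:
L_0(-2) = (1)·(-5)/[(-1)·(-7)] = -5/7
L_1(-2) = (2)·(-5)/[(1)·(-6)] = 5/3
L_2(-2) = (2)·(1)/[(7)·(6)] = 1/21
Sum: (-35)·(-5/7) + (-17)·(5/3) + (-35)·(1/21) = -5

-5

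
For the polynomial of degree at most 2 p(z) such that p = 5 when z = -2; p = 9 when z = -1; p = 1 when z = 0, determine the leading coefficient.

Build the Lagrange basis polynomials:
L_0(z) = (z + 1)z / [2] = (1/2)z^2 + (1/2)z
L_1(z) = (z + 2)z / [-1] = -z^2 - 2z
L_2(z) = (z + 2)(z + 1) / [2] = (1/2)z^2 + (3/2)z + 1
p(z) = 5·L_0 + 9·L_1 + 1·L_2
Only the coefficient of z^2 is needed; take it from each L_i and combine:
5·(1/2) + 9·(-1) + 1·(1/2) = -6

-6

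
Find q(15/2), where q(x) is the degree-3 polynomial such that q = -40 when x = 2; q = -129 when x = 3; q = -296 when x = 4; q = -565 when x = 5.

L_0(15/2) = (9/2)·(7/2)·(5/2)/[(-1)·(-2)·(-3)] = -105/16
L_1(15/2) = (11/2)·(7/2)·(5/2)/[(1)·(-1)·(-2)] = 385/16
L_2(15/2) = (11/2)·(9/2)·(5/2)/[(2)·(1)·(-1)] = -495/16
L_3(15/2) = (11/2)·(9/2)·(7/2)/[(3)·(2)·(1)] = 231/16
Sum: (-40)·(-105/16) + (-129)·(385/16) + (-296)·(-495/16) + (-565)·(231/16) = -7365/4

-7365/4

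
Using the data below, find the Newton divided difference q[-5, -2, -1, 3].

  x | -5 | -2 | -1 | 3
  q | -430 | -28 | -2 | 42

q[-5,-2] = (-28 - (-430)) / (-2 - (-5)) = 134
q[-2,-1] = (-2 - (-28)) / (-1 - (-2)) = 26
q[-1,3] = (42 - (-2)) / (3 - (-1)) = 11
q[-5,-2,-1] = (26 - 134) / (-1 - (-5)) = -27
q[-2,-1,3] = (11 - 26) / (3 - (-2)) = -3
q[-5,-2,-1,3] = (-3 - (-27)) / (3 - (-5)) = 3

3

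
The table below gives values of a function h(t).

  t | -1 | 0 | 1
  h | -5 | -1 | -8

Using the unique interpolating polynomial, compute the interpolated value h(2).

Evaluate each Lagrange basis at t = 2:
L_0(2) = (2)·(1)/[(-1)·(-2)] = 1
L_1(2) = (3)·(1)/[(1)·(-1)] = -3
L_2(2) = (3)·(2)/[(2)·(1)] = 3
Sum: (-5)·(1) + (-1)·(-3) + (-8)·(3) = -26

-26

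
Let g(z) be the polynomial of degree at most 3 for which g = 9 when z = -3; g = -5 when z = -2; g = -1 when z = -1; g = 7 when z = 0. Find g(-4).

Using Newton's divided-difference form:
g[-3,-2] = (-5 - 9) / (-2 - (-3)) = -14
g[-2,-1] = (-1 - (-5)) / (-1 - (-2)) = 4
g[-1,0] = (7 - (-1)) / (0 - (-1)) = 8
g[-3,-2,-1] = (4 - (-14)) / (-1 - (-3)) = 9
g[-2,-1,0] = (8 - 4) / (0 - (-2)) = 2
g[-3,-2,-1,0] = (2 - 9) / (0 - (-3)) = -7/3
g(-4) = 9 + (-14)·(-1) + 9·(-1)·(-2) + (-7/3)·(-1)·(-2)·(-3) = 55

55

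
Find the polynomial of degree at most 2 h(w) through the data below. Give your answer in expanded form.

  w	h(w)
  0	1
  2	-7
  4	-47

h(w) = -4w^2 + 4w + 1

Build the Lagrange basis polynomials:
L_0(w) = (w - 2)(w - 4) / [8] = (1/8)w^2 - (3/4)w + 1
L_1(w) = w(w - 4) / [-4] = -(1/4)w^2 + w
L_2(w) = w(w - 2) / [8] = (1/8)w^2 - (1/4)w
h(w) = 1·L_0 + (-7)·L_1 + (-47)·L_2
  1·L_0(w) = (1/8)w^2 - (3/4)w + 1
  (-7)·L_1(w) = (7/4)w^2 - 7w
  (-47)·L_2(w) = -(47/8)w^2 + (47/4)w
Adding term by term: -4w^2 + 4w + 1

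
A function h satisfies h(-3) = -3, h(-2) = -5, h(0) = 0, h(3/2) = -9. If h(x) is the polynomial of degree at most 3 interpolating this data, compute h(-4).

566/63

L_0(-4) = (-2)·(-4)·(-11/2)/[(-1)·(-3)·(-9/2)] = 88/27
L_1(-4) = (-1)·(-4)·(-11/2)/[(1)·(-2)·(-7/2)] = -22/7
L_2(-4) = (-1)·(-2)·(-11/2)/[(3)·(2)·(-3/2)] = 11/9
L_3(-4) = (-1)·(-2)·(-4)/[(9/2)·(7/2)·(3/2)] = -64/189
Sum: (-3)·(88/27) + (-5)·(-22/7) + 0 + (-9)·(-64/189) = 566/63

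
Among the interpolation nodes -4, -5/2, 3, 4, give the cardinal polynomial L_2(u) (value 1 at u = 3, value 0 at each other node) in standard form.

L_2(u) = -(2/77)u^3 - (5/77)u^2 + (32/77)u + 80/77

L_2(u) = (u + 4)(u + 5/2)(u - 4) / [(7)·(11/2)·(-1)]
       = (u^3 + (5/2)u^2 - 16u - 40) / (-77/2)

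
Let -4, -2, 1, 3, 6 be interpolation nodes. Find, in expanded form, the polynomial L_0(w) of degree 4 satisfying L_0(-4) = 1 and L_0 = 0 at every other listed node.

L_0(w) = (1/700)w^4 - (2/175)w^3 + (1/100)w^2 + (9/175)w - 9/175

L_0(w) = (w + 2)(w - 1)(w - 3)(w - 6) / [(-2)·(-5)·(-7)·(-10)]
       = (w^4 - 8w^3 + 7w^2 + 36w - 36) / (700)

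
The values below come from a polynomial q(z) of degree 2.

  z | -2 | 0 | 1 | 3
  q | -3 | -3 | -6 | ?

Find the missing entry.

-18

The 3 known values determine q uniquely (degree ≤ 2).
Evaluate each Lagrange basis at z = 3:
L_0(3) = (3)·(2)/[(-2)·(-3)] = 1
L_1(3) = (5)·(2)/[(2)·(-1)] = -5
L_2(3) = (5)·(3)/[(3)·(1)] = 5
Sum: (-3)·(1) + (-3)·(-5) + (-6)·(5) = -18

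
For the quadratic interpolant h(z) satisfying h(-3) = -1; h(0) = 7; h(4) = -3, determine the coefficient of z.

Build the Lagrange basis polynomials:
L_0(z) = z(z - 4) / [21] = (1/21)z^2 - (4/21)z
L_1(z) = (z + 3)(z - 4) / [-12] = -(1/12)z^2 + (1/12)z + 1
L_2(z) = (z + 3)z / [28] = (1/28)z^2 + (3/28)z
h(z) = (-1)·L_0 + 7·L_1 + (-3)·L_2
Only the coefficient of z is needed; take it from each L_i and combine:
(-1)·(-4/21) + 7·(1/12) + (-3)·(3/28) = 19/42

19/42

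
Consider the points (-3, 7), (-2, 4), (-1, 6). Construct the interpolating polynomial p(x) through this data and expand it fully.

Newton's divided differences:
p[-3,-2] = (4 - 7) / (-2 - (-3)) = -3
p[-2,-1] = (6 - 4) / (-1 - (-2)) = 2
p[-3,-2,-1] = (2 - (-3)) / (-1 - (-3)) = 5/2
p(x) = 7 + (-3)·(x + 3) + (5/2)·(x + 3)(x + 2)
Expanding: p(x) = (5/2)x^2 + (19/2)x + 13

p(x) = (5/2)x^2 + (19/2)x + 13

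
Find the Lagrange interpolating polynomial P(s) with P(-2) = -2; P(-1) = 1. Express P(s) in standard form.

P(s) = 3s + 4

Build the Lagrange basis polynomials:
L_0(s) = (s + 1) / [-1] = -s - 1
L_1(s) = (s + 2) / [1] = s + 2
P(s) = (-2)·L_0 + 1·L_1
  (-2)·L_0(s) = 2s + 2
  1·L_1(s) = s + 2
Adding term by term: 3s + 4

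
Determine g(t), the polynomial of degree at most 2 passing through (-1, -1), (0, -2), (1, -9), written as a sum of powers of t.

Newton's divided differences:
g[-1,0] = (-2 - (-1)) / (0 - (-1)) = -1
g[0,1] = (-9 - (-2)) / (1 - 0) = -7
g[-1,0,1] = (-7 - (-1)) / (1 - (-1)) = -3
g(t) = -1 + (-1)·(t + 1) + (-3)·(t + 1)t
Expanding: g(t) = -3t^2 - 4t - 2

g(t) = -3t^2 - 4t - 2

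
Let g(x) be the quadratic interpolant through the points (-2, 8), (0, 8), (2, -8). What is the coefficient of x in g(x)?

Build the Lagrange basis polynomials:
L_0(x) = x(x - 2) / [8] = (1/8)x^2 - (1/4)x
L_1(x) = (x + 2)(x - 2) / [-4] = -(1/4)x^2 + 1
L_2(x) = (x + 2)x / [8] = (1/8)x^2 + (1/4)x
g(x) = 8·L_0 + 8·L_1 + (-8)·L_2
Only the coefficient of x is needed; take it from each L_i and combine:
8·(-1/4) + 8·(0) + (-8)·(1/4) = -4

-4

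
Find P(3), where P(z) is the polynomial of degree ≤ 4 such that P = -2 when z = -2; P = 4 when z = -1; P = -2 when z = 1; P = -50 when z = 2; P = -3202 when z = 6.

Evaluate each Lagrange basis at z = 3:
L_0(3) = (4)·(2)·(1)·(-3)/[(-1)·(-3)·(-4)·(-8)] = -1/4
L_1(3) = (5)·(2)·(1)·(-3)/[(1)·(-2)·(-3)·(-7)] = 5/7
L_2(3) = (5)·(4)·(1)·(-3)/[(3)·(2)·(-1)·(-5)] = -2
L_3(3) = (5)·(4)·(2)·(-3)/[(4)·(3)·(1)·(-4)] = 5/2
L_4(3) = (5)·(4)·(2)·(1)/[(8)·(7)·(5)·(4)] = 1/28
Sum: (-2)·(-1/4) + 4·(5/7) + (-2)·(-2) + (-50)·(5/2) + (-3202)·(1/28) = -232

-232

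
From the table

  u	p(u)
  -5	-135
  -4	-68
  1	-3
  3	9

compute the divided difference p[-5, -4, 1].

-9

p[-5,-4] = (-68 - (-135)) / (-4 - (-5)) = 67
p[-4,1] = (-3 - (-68)) / (1 - (-4)) = 13
p[-5,-4,1] = (13 - 67) / (1 - (-5)) = -9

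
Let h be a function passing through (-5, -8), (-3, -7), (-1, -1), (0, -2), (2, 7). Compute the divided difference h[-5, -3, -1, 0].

h[-5,-3] = (-7 - (-8)) / (-3 - (-5)) = 1/2
h[-3,-1] = (-1 - (-7)) / (-1 - (-3)) = 3
h[-1,0] = (-2 - (-1)) / (0 - (-1)) = -1
h[-5,-3,-1] = (3 - 1/2) / (-1 - (-5)) = 5/8
h[-3,-1,0] = (-1 - 3) / (0 - (-3)) = -4/3
h[-5,-3,-1,0] = (-4/3 - 5/8) / (0 - (-5)) = -47/120

-47/120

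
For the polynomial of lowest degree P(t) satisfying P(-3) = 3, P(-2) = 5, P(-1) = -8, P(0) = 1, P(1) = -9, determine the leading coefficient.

The leading coefficient equals the top divided difference P[-3,-2,-1,0,1].
P[-3,-2] = (5 - 3) / (-2 - (-3)) = 2
P[-2,-1] = (-8 - 5) / (-1 - (-2)) = -13
P[-1,0] = (1 - (-8)) / (0 - (-1)) = 9
P[0,1] = (-9 - 1) / (1 - 0) = -10
P[-3,-2,-1] = (-13 - 2) / (-1 - (-3)) = -15/2
P[-2,-1,0] = (9 - (-13)) / (0 - (-2)) = 11
P[-1,0,1] = (-10 - 9) / (1 - (-1)) = -19/2
P[-3,-2,-1,0] = (11 - (-15/2)) / (0 - (-3)) = 37/6
P[-2,-1,0,1] = (-19/2 - 11) / (1 - (-2)) = -41/6
P[-3,-2,-1,0,1] = (-41/6 - 37/6) / (1 - (-3)) = -13/4

-13/4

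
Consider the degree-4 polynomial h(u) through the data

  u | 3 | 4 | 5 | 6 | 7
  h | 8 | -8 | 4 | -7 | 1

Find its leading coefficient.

31/8

The leading coefficient equals the top divided difference h[3,4,5,6,7].
h[3,4] = (-8 - 8) / (4 - 3) = -16
h[4,5] = (4 - (-8)) / (5 - 4) = 12
h[5,6] = (-7 - 4) / (6 - 5) = -11
h[6,7] = (1 - (-7)) / (7 - 6) = 8
h[3,4,5] = (12 - (-16)) / (5 - 3) = 14
h[4,5,6] = (-11 - 12) / (6 - 4) = -23/2
h[5,6,7] = (8 - (-11)) / (7 - 5) = 19/2
h[3,4,5,6] = (-23/2 - 14) / (6 - 3) = -17/2
h[4,5,6,7] = (19/2 - (-23/2)) / (7 - 4) = 7
h[3,4,5,6,7] = (7 - (-17/2)) / (7 - 3) = 31/8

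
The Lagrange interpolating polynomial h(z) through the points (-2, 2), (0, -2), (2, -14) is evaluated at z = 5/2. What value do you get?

Evaluate each Lagrange basis at z = 5/2:
L_0(5/2) = (5/2)·(1/2)/[(-2)·(-4)] = 5/32
L_1(5/2) = (9/2)·(1/2)/[(2)·(-2)] = -9/16
L_2(5/2) = (9/2)·(5/2)/[(4)·(2)] = 45/32
Sum: 2·(5/32) + (-2)·(-9/16) + (-14)·(45/32) = -73/4

-73/4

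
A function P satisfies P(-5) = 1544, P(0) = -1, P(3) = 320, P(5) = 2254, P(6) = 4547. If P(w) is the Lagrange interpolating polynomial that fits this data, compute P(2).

L_0(2) = (2)·(-1)·(-3)·(-4)/[(-5)·(-8)·(-10)·(-11)] = -3/550
L_1(2) = (7)·(-1)·(-3)·(-4)/[(5)·(-3)·(-5)·(-6)] = 14/75
L_2(2) = (7)·(2)·(-3)·(-4)/[(8)·(3)·(-2)·(-3)] = 7/6
L_3(2) = (7)·(2)·(-1)·(-4)/[(10)·(5)·(2)·(-1)] = -14/25
L_4(2) = (7)·(2)·(-1)·(-3)/[(11)·(6)·(3)·(1)] = 7/33
Sum: 1544·(-3/550) + (-1)·(14/75) + 320·(7/6) + 2254·(-14/25) + 4547·(7/33) = 67

67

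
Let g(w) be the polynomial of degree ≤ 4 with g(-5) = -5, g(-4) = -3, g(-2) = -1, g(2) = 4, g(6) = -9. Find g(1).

3393/1232

L_0(1) = (5)·(3)·(-1)·(-5)/[(-1)·(-3)·(-7)·(-11)] = 25/77
L_1(1) = (6)·(3)·(-1)·(-5)/[(1)·(-2)·(-6)·(-10)] = -3/4
L_2(1) = (6)·(5)·(-1)·(-5)/[(3)·(2)·(-4)·(-8)] = 25/32
L_3(1) = (6)·(5)·(3)·(-5)/[(7)·(6)·(4)·(-4)] = 75/112
L_4(1) = (6)·(5)·(3)·(-1)/[(11)·(10)·(8)·(4)] = -9/352
Sum: (-5)·(25/77) + (-3)·(-3/4) + (-1)·(25/32) + 4·(75/112) + (-9)·(-9/352) = 3393/1232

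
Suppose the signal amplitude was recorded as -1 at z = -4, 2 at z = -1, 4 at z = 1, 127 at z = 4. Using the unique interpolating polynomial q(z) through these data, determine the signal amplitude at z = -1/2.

L_0(-1/2) = (1/2)·(-3/2)·(-9/2)/[(-3)·(-5)·(-8)] = -9/320
L_1(-1/2) = (7/2)·(-3/2)·(-9/2)/[(3)·(-2)·(-5)] = 63/80
L_2(-1/2) = (7/2)·(1/2)·(-9/2)/[(5)·(2)·(-3)] = 21/80
L_3(-1/2) = (7/2)·(1/2)·(-3/2)/[(8)·(5)·(3)] = -7/320
Sum: (-1)·(-9/320) + 2·(63/80) + 4·(21/80) + 127·(-7/320) = -1/8

-1/8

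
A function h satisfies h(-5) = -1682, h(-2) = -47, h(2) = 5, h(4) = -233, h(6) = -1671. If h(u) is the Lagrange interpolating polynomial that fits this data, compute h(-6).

Evaluate each Lagrange basis at u = -6:
L_0(-6) = (-4)·(-8)·(-10)·(-12)/[(-3)·(-7)·(-9)·(-11)] = 1280/693
L_1(-6) = (-1)·(-8)·(-10)·(-12)/[(3)·(-4)·(-6)·(-8)] = -5/3
L_2(-6) = (-1)·(-4)·(-10)·(-12)/[(7)·(4)·(-2)·(-4)] = 15/7
L_3(-6) = (-1)·(-4)·(-8)·(-12)/[(9)·(6)·(2)·(-2)] = -16/9
L_4(-6) = (-1)·(-4)·(-8)·(-10)/[(11)·(8)·(4)·(2)] = 5/11
Sum: (-1682)·(1280/693) + (-47)·(-5/3) + 5·(15/7) + (-233)·(-16/9) + (-1671)·(5/11) = -3363

-3363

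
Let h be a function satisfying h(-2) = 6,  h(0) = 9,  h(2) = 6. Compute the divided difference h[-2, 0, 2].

-3/4

h[-2,0] = (9 - 6) / (0 - (-2)) = 3/2
h[0,2] = (6 - 9) / (2 - 0) = -3/2
h[-2,0,2] = (-3/2 - 3/2) / (2 - (-2)) = -3/4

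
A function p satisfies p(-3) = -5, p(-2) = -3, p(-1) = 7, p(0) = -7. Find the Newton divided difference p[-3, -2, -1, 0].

-16/3

p[-3,-2] = (-3 - (-5)) / (-2 - (-3)) = 2
p[-2,-1] = (7 - (-3)) / (-1 - (-2)) = 10
p[-1,0] = (-7 - 7) / (0 - (-1)) = -14
p[-3,-2,-1] = (10 - 2) / (-1 - (-3)) = 4
p[-2,-1,0] = (-14 - 10) / (0 - (-2)) = -12
p[-3,-2,-1,0] = (-12 - 4) / (0 - (-3)) = -16/3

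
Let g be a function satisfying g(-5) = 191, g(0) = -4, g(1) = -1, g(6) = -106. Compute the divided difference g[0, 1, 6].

-4

g[0,1] = (-1 - (-4)) / (1 - 0) = 3
g[1,6] = (-106 - (-1)) / (6 - 1) = -21
g[0,1,6] = (-21 - 3) / (6 - 0) = -4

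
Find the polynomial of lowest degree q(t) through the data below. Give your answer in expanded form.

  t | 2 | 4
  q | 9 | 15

q(t) = 3t + 3

L_0(t) = (t - 4) / [-2] = -(1/2)t + 2
L_1(t) = (t - 2) / [2] = (1/2)t - 1
q(t) = 9·L_0 + 15·L_1
  9·L_0(t) = -(9/2)t + 18
  15·L_1(t) = (15/2)t - 15
Adding term by term: 3t + 3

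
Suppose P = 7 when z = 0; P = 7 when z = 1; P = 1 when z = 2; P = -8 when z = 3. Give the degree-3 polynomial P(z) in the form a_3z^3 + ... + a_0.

Build the Lagrange basis polynomials:
L_0(z) = (z - 1)(z - 2)(z - 3) / [-6] = -(1/6)z^3 + z^2 - (11/6)z + 1
L_1(z) = z(z - 2)(z - 3) / [2] = (1/2)z^3 - (5/2)z^2 + 3z
L_2(z) = z(z - 1)(z - 3) / [-2] = -(1/2)z^3 + 2z^2 - (3/2)z
L_3(z) = z(z - 1)(z - 2) / [6] = (1/6)z^3 - (1/2)z^2 + (1/3)z
P(z) = 7·L_0 + 7·L_1 + 1·L_2 + (-8)·L_3
  7·L_0(z) = -(7/6)z^3 + 7z^2 - (77/6)z + 7
  7·L_1(z) = (7/2)z^3 - (35/2)z^2 + 21z
  1·L_2(z) = -(1/2)z^3 + 2z^2 - (3/2)z
  (-8)·L_3(z) = -(4/3)z^3 + 4z^2 - (8/3)z
Adding term by term: (1/2)z^3 - (9/2)z^2 + 4z + 7

P(z) = (1/2)z^3 - (9/2)z^2 + 4z + 7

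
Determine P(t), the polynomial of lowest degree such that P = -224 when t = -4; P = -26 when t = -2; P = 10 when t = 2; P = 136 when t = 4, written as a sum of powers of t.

P(t) = 3t^3 - 3t^2 - 3t + 4

Build the Lagrange basis polynomials:
L_0(t) = (t + 2)(t - 2)(t - 4) / [-96] = -(1/96)t^3 + (1/24)t^2 + (1/24)t - 1/6
L_1(t) = (t + 4)(t - 2)(t - 4) / [48] = (1/48)t^3 - (1/24)t^2 - (1/3)t + 2/3
L_2(t) = (t + 4)(t + 2)(t - 4) / [-48] = -(1/48)t^3 - (1/24)t^2 + (1/3)t + 2/3
L_3(t) = (t + 4)(t + 2)(t - 2) / [96] = (1/96)t^3 + (1/24)t^2 - (1/24)t - 1/6
P(t) = (-224)·L_0 + (-26)·L_1 + 10·L_2 + 136·L_3
  (-224)·L_0(t) = (7/3)t^3 - (28/3)t^2 - (28/3)t + 112/3
  (-26)·L_1(t) = -(13/24)t^3 + (13/12)t^2 + (26/3)t - 52/3
  10·L_2(t) = -(5/24)t^3 - (5/12)t^2 + (10/3)t + 20/3
  136·L_3(t) = (17/12)t^3 + (17/3)t^2 - (17/3)t - 68/3
Adding term by term: 3t^3 - 3t^2 - 3t + 4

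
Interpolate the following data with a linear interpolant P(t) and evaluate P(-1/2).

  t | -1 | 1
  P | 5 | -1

L_0(-1/2) = (-3/2)/[(-2)] = 3/4
L_1(-1/2) = (1/2)/[(2)] = 1/4
Sum: 5·(3/4) + (-1)·(1/4) = 7/2

7/2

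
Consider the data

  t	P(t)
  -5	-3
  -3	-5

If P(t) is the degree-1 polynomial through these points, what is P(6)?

-14

Evaluate each Lagrange basis at t = 6:
L_0(6) = (9)/[(-2)] = -9/2
L_1(6) = (11)/[(2)] = 11/2
Sum: (-3)·(-9/2) + (-5)·(11/2) = -14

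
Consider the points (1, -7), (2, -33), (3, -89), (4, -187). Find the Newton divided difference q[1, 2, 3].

-15

q[1,2] = (-33 - (-7)) / (2 - 1) = -26
q[2,3] = (-89 - (-33)) / (3 - 2) = -56
q[1,2,3] = (-56 - (-26)) / (3 - 1) = -15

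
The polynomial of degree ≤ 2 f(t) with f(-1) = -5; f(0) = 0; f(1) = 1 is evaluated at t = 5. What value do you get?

-35

Evaluate each Lagrange basis at t = 5:
L_0(5) = (5)·(4)/[(-1)·(-2)] = 10
L_1(5) = (6)·(4)/[(1)·(-1)] = -24
L_2(5) = (6)·(5)/[(2)·(1)] = 15
Sum: (-5)·(10) + 0 + 1·(15) = -35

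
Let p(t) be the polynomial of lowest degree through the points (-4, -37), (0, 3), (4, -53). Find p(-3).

L_0(-3) = (-3)·(-7)/[(-4)·(-8)] = 21/32
L_1(-3) = (1)·(-7)/[(4)·(-4)] = 7/16
L_2(-3) = (1)·(-3)/[(8)·(4)] = -3/32
Sum: (-37)·(21/32) + 3·(7/16) + (-53)·(-3/32) = -18

-18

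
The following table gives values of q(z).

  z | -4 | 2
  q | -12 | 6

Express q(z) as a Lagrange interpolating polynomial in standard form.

q(z) = 3z

Build the Lagrange basis polynomials:
L_0(z) = (z - 2) / [-6] = -(1/6)z + 1/3
L_1(z) = (z + 4) / [6] = (1/6)z + 2/3
q(z) = (-12)·L_0 + 6·L_1
  (-12)·L_0(z) = 2z - 4
  6·L_1(z) = z + 4
Adding term by term: 3z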